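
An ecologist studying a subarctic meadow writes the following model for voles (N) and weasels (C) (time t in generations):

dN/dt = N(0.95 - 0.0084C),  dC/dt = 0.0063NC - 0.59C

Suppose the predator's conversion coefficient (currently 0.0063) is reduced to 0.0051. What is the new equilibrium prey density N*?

At the interior fixed point, setting dC/dt = 0 with C > 0 fixes N* = (predator death rate)/(NC coefficient) — independent of the other coefficients.
With the change, N* = 0.59/0.0051 = 116; it rises from 93.7.

N* ≈ 116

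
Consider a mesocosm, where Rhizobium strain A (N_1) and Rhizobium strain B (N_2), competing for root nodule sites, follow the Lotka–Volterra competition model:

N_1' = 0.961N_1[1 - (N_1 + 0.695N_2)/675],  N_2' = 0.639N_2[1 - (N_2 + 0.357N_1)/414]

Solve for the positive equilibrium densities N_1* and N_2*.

N_1* ≈ 515, N_2* ≈ 230

Setting both brackets to zero gives the nullclines N_1 + 0.695N_2 = 675 and 0.357N_1 + N_2 = 414.
Substituting N_2 = 414 - 0.357N_1 into the first: N_1(1 - 0.695·0.357) = 675 - 0.695·414.
So N_1* = 387/0.752 = 515, and then N_2* = 414 - 0.357·515 = 230.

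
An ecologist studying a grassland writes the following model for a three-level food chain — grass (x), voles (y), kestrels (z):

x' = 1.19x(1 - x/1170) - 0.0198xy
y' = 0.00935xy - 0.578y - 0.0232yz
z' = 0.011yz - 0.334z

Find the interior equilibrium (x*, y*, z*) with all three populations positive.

From dz/dt = 0: 0.011y* = 0.334, so y* = 30.4.
From dx/dt = 0: 1.19(1 - x*/1170) = 0.0198·30.4, giving x* = 1170·(1 - 0.505) = 579.
From dy/dt = 0: 0.00935·579 - 0.578 = 0.0232z*, so z* = 4.83/0.0232 = 208.

x* ≈ 579, y* ≈ 30.4, z* ≈ 208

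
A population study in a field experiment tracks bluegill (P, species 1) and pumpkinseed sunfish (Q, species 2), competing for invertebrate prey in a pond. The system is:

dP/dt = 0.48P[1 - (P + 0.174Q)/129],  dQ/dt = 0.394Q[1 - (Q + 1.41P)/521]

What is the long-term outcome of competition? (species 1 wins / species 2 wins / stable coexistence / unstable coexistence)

stable coexistence

Compare the nullcline intercepts: K1/α12 = 129/0.174 = 741 > K2 = 521; K2/α21 = 521/1.41 = 370 > K1 = 129.
Since both inequalities hold, each species can invade when rare, so the interior equilibrium is stable.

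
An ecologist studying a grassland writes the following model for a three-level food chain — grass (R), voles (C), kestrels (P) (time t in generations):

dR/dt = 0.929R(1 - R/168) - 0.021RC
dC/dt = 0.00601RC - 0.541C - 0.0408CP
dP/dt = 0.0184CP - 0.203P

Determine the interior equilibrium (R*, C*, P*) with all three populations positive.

R* ≈ 126, C* ≈ 11, P* ≈ 5.32

From dP/dt = 0: 0.0184C* = 0.203, so C* = 11.
From dR/dt = 0: 0.929(1 - R*/168) = 0.021·11, giving R* = 168·(1 - 0.249) = 126.
From dC/dt = 0: 0.00601·126 - 0.541 = 0.0408P*, so P* = 0.217/0.0408 = 5.32.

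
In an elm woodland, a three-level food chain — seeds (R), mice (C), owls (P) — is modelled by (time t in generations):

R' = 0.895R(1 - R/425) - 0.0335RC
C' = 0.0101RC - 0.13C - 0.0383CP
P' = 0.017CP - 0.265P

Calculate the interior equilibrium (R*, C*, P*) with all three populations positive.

From dP/dt = 0: 0.017C* = 0.265, so C* = 15.6.
From dR/dt = 0: 0.895(1 - R*/425) = 0.0335·15.6, giving R* = 425·(1 - 0.583) = 177.
From dC/dt = 0: 0.0101·177 - 0.13 = 0.0383P*, so P* = 1.66/0.0383 = 43.3.

R* ≈ 177, C* ≈ 15.6, P* ≈ 43.3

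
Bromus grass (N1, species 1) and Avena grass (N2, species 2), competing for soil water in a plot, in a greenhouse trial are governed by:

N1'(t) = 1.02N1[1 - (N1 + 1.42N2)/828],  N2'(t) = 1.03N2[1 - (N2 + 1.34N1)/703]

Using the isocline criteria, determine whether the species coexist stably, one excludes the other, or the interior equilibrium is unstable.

Compare the nullcline intercepts: K1/α12 = 828/1.42 = 583 < K2 = 703; K2/α21 = 703/1.34 = 525 < K1 = 828.
Since both are reversed, neither can invade when rare; the interior point is a saddle.

unstable coexistence (outcome depends on initial conditions)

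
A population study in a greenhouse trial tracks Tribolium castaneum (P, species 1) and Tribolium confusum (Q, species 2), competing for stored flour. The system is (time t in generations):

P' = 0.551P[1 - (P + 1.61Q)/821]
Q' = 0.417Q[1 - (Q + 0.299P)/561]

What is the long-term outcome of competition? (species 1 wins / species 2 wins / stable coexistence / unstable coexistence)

species 2 excludes species 1

Compare the nullcline intercepts: K1/α12 = 821/1.61 = 510 < K2 = 561; K2/α21 = 561/0.299 = 1880 > K1 = 821.
Since the inequalities point opposite ways, species 2 can invade but species 1 cannot.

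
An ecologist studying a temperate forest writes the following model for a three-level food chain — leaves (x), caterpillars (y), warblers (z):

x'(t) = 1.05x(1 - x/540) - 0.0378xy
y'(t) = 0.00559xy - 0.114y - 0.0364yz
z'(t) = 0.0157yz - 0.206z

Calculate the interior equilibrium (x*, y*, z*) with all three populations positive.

From dz/dt = 0: 0.0157y* = 0.206, so y* = 13.1.
From dx/dt = 0: 1.05(1 - x*/540) = 0.0378·13.1, giving x* = 540·(1 - 0.472) = 285.
From dy/dt = 0: 0.00559·285 - 0.114 = 0.0364z*, so z* = 1.48/0.0364 = 40.6.

x* ≈ 285, y* ≈ 13.1, z* ≈ 40.6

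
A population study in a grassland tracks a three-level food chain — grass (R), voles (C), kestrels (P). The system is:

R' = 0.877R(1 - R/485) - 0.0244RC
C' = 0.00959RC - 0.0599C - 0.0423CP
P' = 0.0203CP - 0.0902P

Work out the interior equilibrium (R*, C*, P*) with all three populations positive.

From dP/dt = 0: 0.0203C* = 0.0902, so C* = 4.44.
From dR/dt = 0: 0.877(1 - R*/485) = 0.0244·4.44, giving R* = 485·(1 - 0.124) = 425.
From dC/dt = 0: 0.00959·425 - 0.0599 = 0.0423P*, so P* = 4.02/0.0423 = 94.9.

R* ≈ 425, C* ≈ 4.44, P* ≈ 94.9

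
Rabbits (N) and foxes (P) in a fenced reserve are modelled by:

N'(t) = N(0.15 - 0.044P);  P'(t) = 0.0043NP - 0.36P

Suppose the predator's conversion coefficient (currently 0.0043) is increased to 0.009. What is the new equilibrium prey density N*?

N* ≈ 40

At the interior fixed point, setting dP/dt = 0 with P > 0 fixes N* = (predator death rate)/(NP coefficient) — independent of the other coefficients.
With the change, N* = 0.36/0.009 = 40; it falls from 83.7.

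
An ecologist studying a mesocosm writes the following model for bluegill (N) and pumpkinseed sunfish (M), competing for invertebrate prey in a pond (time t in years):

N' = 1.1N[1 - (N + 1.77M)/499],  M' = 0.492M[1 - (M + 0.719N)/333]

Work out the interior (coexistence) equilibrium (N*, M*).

Setting both brackets to zero gives the nullclines N + 1.77M = 499 and 0.719N + M = 333.
Substituting M = 333 - 0.719N into the first: N(1 - 1.77·0.719) = 499 - 1.77·333.
So N* = -90.4/-0.273 = 332, and then M* = 333 - 0.719·332 = 94.6.

N* ≈ 332, M* ≈ 94.6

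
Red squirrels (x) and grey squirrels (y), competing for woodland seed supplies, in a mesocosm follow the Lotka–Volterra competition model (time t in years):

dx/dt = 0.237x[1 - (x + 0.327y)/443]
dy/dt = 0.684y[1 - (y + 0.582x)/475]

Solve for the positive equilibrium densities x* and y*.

Setting both brackets to zero gives the nullclines x + 0.327y = 443 and 0.582x + y = 475.
Substituting y = 475 - 0.582x into the first: x(1 - 0.327·0.582) = 443 - 0.327·475.
So x* = 288/0.81 = 355, and then y* = 475 - 0.582·355 = 268.

x* ≈ 355, y* ≈ 268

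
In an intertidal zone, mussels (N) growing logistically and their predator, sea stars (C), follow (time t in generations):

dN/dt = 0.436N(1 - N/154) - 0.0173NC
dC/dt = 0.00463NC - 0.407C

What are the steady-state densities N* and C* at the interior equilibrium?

N* ≈ 87.9, C* ≈ 10.8

From dC/dt = 0 with C > 0: 0.00463N* = 0.407, so N* = 87.9.
Substitute into dN/dt = 0: 0.436(1 - 87.9/154) = 0.0173C*.
The bracket is 0.429, giving C* = 0.187/0.0173 = 10.8.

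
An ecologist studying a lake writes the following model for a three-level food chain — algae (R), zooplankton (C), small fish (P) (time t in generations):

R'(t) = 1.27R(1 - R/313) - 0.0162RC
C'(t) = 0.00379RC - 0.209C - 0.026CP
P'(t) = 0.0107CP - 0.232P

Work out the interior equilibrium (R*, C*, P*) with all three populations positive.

From dP/dt = 0: 0.0107C* = 0.232, so C* = 21.7.
From dR/dt = 0: 1.27(1 - R*/313) = 0.0162·21.7, giving R* = 313·(1 - 0.277) = 226.
From dC/dt = 0: 0.00379·226 - 0.209 = 0.026P*, so P* = 0.649/0.026 = 25.

R* ≈ 226, C* ≈ 21.7, P* ≈ 25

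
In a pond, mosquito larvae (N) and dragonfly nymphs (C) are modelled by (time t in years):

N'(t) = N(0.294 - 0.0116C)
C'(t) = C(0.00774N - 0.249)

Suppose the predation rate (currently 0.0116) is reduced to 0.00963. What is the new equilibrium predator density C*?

At the interior fixed point, setting dN/dt = 0 with N > 0 fixes C* = (prey growth rate)/(NC coefficient) — independent of the other coefficients.
With the change, C* = 0.294/0.00963 = 30.5; it rises from 25.3.

C* ≈ 30.5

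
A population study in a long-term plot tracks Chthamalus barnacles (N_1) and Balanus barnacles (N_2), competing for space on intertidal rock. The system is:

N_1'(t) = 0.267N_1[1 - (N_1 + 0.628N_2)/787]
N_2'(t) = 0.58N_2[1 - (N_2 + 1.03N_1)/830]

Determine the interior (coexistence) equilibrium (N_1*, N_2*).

Setting both brackets to zero gives the nullclines N_1 + 0.628N_2 = 787 and 1.03N_1 + N_2 = 830.
Substituting N_2 = 830 - 1.03N_1 into the first: N_1(1 - 0.628·1.03) = 787 - 0.628·830.
So N_1* = 266/0.353 = 753, and then N_2* = 830 - 1.03·753 = 54.9.

N_1* ≈ 753, N_2* ≈ 54.9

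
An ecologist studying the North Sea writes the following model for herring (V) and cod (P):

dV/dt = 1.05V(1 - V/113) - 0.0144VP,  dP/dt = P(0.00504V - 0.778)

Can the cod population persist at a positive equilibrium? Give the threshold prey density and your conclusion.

Threshold V = 154; K < 154, so no, the predator goes extinct.

The predator equation gives dP/dt > 0 only when V > 0.778/0.00504 = 154.
Without the predator, V → K = 113. Since 113 < 154, the predator cannot invade.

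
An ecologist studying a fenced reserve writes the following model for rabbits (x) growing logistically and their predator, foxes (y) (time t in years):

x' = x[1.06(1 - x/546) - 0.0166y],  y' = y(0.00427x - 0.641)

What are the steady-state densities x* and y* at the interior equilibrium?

x* ≈ 150, y* ≈ 46.3

From dy/dt = 0 with y > 0: 0.00427x* = 0.641, so x* = 150.
Substitute into dx/dt = 0: 1.06(1 - 150/546) = 0.0166y*.
The bracket is 0.725, giving y* = 0.769/0.0166 = 46.3.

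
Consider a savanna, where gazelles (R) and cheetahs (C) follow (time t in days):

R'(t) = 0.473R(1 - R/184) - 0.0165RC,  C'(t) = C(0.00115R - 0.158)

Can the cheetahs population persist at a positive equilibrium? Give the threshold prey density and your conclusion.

The predator equation gives dC/dt > 0 only when R > 0.158/0.00115 = 137.
Without the predator, R → K = 184. Since 184 > 137, the predator can invade and persist.

Threshold R = 137; K > 137, so yes, the predator persists.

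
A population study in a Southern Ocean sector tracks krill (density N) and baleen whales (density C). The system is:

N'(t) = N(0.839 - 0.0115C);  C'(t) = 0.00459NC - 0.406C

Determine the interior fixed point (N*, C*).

N* ≈ 88.5, C* ≈ 73

Set dC/dt = 0 with C > 0: 0.00459N - 0.406 = 0, so N* = 0.406/0.00459 = 88.5.
Set dN/dt = 0 with N > 0: 0.839 - 0.0115C = 0, so C* = 0.839/0.0115 = 73.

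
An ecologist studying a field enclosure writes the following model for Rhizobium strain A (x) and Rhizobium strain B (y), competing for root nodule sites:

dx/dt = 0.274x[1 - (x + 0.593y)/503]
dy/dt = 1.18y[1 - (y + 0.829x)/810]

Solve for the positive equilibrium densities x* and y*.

Setting both brackets to zero gives the nullclines x + 0.593y = 503 and 0.829x + y = 810.
Substituting y = 810 - 0.829x into the first: x(1 - 0.593·0.829) = 503 - 0.593·810.
So x* = 22.7/0.508 = 44.6, and then y* = 810 - 0.829·44.6 = 773.

x* ≈ 44.6, y* ≈ 773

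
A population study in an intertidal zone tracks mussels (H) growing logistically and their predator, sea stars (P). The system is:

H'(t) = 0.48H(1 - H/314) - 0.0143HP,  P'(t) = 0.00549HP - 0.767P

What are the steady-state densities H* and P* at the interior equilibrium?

H* ≈ 140, P* ≈ 18.6

From dP/dt = 0 with P > 0: 0.00549H* = 0.767, so H* = 140.
Substitute into dH/dt = 0: 0.48(1 - 140/314) = 0.0143P*.
The bracket is 0.555, giving P* = 0.266/0.0143 = 18.6.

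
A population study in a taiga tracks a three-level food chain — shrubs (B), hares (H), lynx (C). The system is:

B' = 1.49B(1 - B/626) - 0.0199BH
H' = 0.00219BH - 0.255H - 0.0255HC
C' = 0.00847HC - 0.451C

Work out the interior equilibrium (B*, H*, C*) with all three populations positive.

B* ≈ 181, H* ≈ 53.2, C* ≈ 5.53

From dC/dt = 0: 0.00847H* = 0.451, so H* = 53.2.
From dB/dt = 0: 1.49(1 - B*/626) = 0.0199·53.2, giving B* = 626·(1 - 0.711) = 181.
From dH/dt = 0: 0.00219·181 - 0.255 = 0.0255C*, so C* = 0.141/0.0255 = 5.53.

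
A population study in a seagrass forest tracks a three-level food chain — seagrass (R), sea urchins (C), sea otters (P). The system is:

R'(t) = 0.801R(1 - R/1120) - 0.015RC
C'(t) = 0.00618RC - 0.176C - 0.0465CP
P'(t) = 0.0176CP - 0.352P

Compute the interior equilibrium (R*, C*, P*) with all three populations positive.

From dP/dt = 0: 0.0176C* = 0.352, so C* = 20.
From dR/dt = 0: 0.801(1 - R*/1120) = 0.015·20, giving R* = 1120·(1 - 0.375) = 701.
From dC/dt = 0: 0.00618·701 - 0.176 = 0.0465P*, so P* = 4.15/0.0465 = 89.3.

R* ≈ 701, C* ≈ 20, P* ≈ 89.3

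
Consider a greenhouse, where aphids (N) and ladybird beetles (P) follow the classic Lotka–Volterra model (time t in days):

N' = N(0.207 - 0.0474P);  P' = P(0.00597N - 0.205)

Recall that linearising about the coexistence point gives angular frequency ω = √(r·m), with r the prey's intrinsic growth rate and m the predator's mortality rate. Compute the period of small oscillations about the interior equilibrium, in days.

T ≈ 30.5 days

Here r = 0.207 and m = 0.205, so r·m = 0.0424.
ω = √0.0424 = 0.206 per day, hence T = 2π/ω ≈ 30.5 days.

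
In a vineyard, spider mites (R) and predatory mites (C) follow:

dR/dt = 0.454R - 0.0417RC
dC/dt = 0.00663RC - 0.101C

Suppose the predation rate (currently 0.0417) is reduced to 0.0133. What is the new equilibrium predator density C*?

At the interior fixed point, setting dR/dt = 0 with R > 0 fixes C* = (prey growth rate)/(RC coefficient) — independent of the other coefficients.
With the change, C* = 0.454/0.0133 = 34.1; it rises from 10.9.

C* ≈ 34.1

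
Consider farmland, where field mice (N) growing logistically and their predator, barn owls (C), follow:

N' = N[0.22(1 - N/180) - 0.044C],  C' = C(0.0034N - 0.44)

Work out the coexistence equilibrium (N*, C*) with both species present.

From dC/dt = 0 with C > 0: 0.0034N* = 0.44, so N* = 129.
Substitute into dN/dt = 0: 0.22(1 - 129/180) = 0.044C*.
The bracket is 0.281, giving C* = 0.0618/0.044 = 1.41.

N* ≈ 129, C* ≈ 1.41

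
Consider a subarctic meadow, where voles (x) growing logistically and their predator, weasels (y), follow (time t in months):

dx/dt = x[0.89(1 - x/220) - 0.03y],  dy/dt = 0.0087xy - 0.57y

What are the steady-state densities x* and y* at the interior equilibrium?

From dy/dt = 0 with y > 0: 0.0087x* = 0.57, so x* = 65.5.
Substitute into dx/dt = 0: 0.89(1 - 65.5/220) = 0.03y*.
The bracket is 0.702, giving y* = 0.625/0.03 = 20.8.

x* ≈ 65.5, y* ≈ 20.8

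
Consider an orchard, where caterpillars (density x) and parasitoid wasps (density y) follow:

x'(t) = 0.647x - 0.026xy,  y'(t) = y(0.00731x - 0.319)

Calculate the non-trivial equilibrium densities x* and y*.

Set dy/dt = 0 with y > 0: 0.00731x - 0.319 = 0, so x* = 0.319/0.00731 = 43.6.
Set dx/dt = 0 with x > 0: 0.647 - 0.026y = 0, so y* = 0.647/0.026 = 24.9.

x* ≈ 43.6, y* ≈ 24.9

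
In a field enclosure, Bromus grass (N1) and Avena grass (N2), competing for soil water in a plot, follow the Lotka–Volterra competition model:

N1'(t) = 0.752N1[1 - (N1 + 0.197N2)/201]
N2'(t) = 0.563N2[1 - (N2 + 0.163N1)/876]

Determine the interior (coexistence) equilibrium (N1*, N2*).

Setting both brackets to zero gives the nullclines N1 + 0.197N2 = 201 and 0.163N1 + N2 = 876.
Substituting N2 = 876 - 0.163N1 into the first: N1(1 - 0.197·0.163) = 201 - 0.197·876.
So N1* = 28.4/0.968 = 29.4, and then N2* = 876 - 0.163·29.4 = 871.

N1* ≈ 29.4, N2* ≈ 871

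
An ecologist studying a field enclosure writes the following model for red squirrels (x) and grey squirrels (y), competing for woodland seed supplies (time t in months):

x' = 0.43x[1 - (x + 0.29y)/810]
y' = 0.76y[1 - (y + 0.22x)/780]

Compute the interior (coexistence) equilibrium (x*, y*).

Setting both brackets to zero gives the nullclines x + 0.29y = 810 and 0.22x + y = 780.
Substituting y = 780 - 0.22x into the first: x(1 - 0.29·0.22) = 810 - 0.29·780.
So x* = 584/0.936 = 624, and then y* = 780 - 0.22·624 = 643.

x* ≈ 624, y* ≈ 643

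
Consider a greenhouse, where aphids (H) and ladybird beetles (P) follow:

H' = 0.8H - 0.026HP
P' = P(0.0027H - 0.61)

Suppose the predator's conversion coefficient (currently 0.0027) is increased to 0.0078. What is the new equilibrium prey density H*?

At the interior fixed point, setting dP/dt = 0 with P > 0 fixes H* = (predator death rate)/(HP coefficient) — independent of the other coefficients.
With the change, H* = 0.61/0.0078 = 78.2; it falls from 226.

H* ≈ 78.2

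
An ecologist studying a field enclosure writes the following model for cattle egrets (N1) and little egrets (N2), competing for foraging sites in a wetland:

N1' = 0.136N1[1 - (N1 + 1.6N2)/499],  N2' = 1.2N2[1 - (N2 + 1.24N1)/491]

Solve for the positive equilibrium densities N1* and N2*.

Setting both brackets to zero gives the nullclines N1 + 1.6N2 = 499 and 1.24N1 + N2 = 491.
Substituting N2 = 491 - 1.24N1 into the first: N1(1 - 1.6·1.24) = 499 - 1.6·491.
So N1* = -287/-0.984 = 291, and then N2* = 491 - 1.24·291 = 130.

N1* ≈ 291, N2* ≈ 130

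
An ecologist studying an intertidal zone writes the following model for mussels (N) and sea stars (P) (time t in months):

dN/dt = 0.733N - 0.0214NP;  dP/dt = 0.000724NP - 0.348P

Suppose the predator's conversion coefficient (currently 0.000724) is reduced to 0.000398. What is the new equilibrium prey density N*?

N* ≈ 874

At the interior fixed point, setting dP/dt = 0 with P > 0 fixes N* = (predator death rate)/(NP coefficient) — independent of the other coefficients.
With the change, N* = 0.348/0.000398 = 874; it rises from 481.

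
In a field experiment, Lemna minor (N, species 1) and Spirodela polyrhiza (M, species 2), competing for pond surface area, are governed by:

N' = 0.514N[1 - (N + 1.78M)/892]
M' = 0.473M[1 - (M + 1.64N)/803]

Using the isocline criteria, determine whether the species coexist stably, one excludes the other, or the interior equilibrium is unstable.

unstable coexistence (outcome depends on initial conditions)

Compare the nullcline intercepts: K1/α12 = 892/1.78 = 501 < K2 = 803; K2/α21 = 803/1.64 = 490 < K1 = 892.
Since both are reversed, neither can invade when rare; the interior point is a saddle.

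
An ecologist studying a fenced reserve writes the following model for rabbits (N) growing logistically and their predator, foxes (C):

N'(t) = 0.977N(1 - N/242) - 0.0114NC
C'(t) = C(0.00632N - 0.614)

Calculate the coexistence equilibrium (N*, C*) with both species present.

From dC/dt = 0 with C > 0: 0.00632N* = 0.614, so N* = 97.2.
Substitute into dN/dt = 0: 0.977(1 - 97.2/242) = 0.0114C*.
The bracket is 0.599, giving C* = 0.585/0.0114 = 51.3.

N* ≈ 97.2, C* ≈ 51.3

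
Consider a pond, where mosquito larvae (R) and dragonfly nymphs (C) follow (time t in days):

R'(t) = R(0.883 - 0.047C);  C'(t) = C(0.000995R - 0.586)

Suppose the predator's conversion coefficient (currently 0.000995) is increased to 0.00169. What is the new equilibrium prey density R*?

R* ≈ 347

At the interior fixed point, setting dC/dt = 0 with C > 0 fixes R* = (predator death rate)/(RC coefficient) — independent of the other coefficients.
With the change, R* = 0.586/0.00169 = 347; it falls from 589.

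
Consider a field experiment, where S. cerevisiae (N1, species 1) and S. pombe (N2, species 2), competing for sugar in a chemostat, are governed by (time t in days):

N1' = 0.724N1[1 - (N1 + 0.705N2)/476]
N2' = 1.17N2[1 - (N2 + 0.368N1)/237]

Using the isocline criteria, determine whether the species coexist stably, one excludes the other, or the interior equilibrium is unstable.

stable coexistence

Compare the nullcline intercepts: K1/α12 = 476/0.705 = 675 > K2 = 237; K2/α21 = 237/0.368 = 644 > K1 = 476.
Since both inequalities hold, each species can invade when rare, so the interior equilibrium is stable.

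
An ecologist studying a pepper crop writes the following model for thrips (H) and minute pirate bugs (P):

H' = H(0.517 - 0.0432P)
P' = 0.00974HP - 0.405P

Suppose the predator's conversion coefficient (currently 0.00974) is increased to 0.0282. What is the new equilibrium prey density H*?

H* ≈ 14.4

At the interior fixed point, setting dP/dt = 0 with P > 0 fixes H* = (predator death rate)/(HP coefficient) — independent of the other coefficients.
With the change, H* = 0.405/0.0282 = 14.4; it falls from 41.6.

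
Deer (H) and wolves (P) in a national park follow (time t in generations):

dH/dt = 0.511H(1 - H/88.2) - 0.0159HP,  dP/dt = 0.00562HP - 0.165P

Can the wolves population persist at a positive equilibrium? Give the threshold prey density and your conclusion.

The predator equation gives dP/dt > 0 only when H > 0.165/0.00562 = 29.4.
Without the predator, H → K = 88.2. Since 88.2 > 29.4, the predator can invade and persist.

Threshold H = 29.4; K > 29.4, so yes, the predator persists.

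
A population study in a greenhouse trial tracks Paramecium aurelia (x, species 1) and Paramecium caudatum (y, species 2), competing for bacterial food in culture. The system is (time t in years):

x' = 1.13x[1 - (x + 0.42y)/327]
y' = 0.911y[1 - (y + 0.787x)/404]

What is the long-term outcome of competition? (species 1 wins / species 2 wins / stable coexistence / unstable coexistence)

Compare the nullcline intercepts: K1/α12 = 327/0.42 = 779 > K2 = 404; K2/α21 = 404/0.787 = 513 > K1 = 327.
Since both inequalities hold, each species can invade when rare, so the interior equilibrium is stable.

stable coexistence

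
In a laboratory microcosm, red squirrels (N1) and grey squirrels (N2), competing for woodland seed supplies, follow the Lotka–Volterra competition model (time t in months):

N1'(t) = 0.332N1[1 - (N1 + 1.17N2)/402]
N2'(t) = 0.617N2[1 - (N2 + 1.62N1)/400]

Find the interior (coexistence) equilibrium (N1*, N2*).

Setting both brackets to zero gives the nullclines N1 + 1.17N2 = 402 and 1.62N1 + N2 = 400.
Substituting N2 = 400 - 1.62N1 into the first: N1(1 - 1.17·1.62) = 402 - 1.17·400.
So N1* = -66/-0.895 = 73.7, and then N2* = 400 - 1.62·73.7 = 281.

N1* ≈ 73.7, N2* ≈ 281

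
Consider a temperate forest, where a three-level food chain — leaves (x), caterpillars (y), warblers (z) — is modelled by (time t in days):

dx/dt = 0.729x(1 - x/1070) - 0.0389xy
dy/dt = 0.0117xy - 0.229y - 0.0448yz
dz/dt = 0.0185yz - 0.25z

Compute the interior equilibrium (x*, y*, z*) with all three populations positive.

From dz/dt = 0: 0.0185y* = 0.25, so y* = 13.5.
From dx/dt = 0: 0.729(1 - x*/1070) = 0.0389·13.5, giving x* = 1070·(1 - 0.721) = 298.
From dy/dt = 0: 0.0117·298 - 0.229 = 0.0448z*, so z* = 3.26/0.0448 = 72.8.

x* ≈ 298, y* ≈ 13.5, z* ≈ 72.8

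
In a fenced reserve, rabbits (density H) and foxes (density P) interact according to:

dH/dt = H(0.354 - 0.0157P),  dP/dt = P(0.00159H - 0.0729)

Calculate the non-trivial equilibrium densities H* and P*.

H* ≈ 45.8, P* ≈ 22.5

Set dP/dt = 0 with P > 0: 0.00159H - 0.0729 = 0, so H* = 0.0729/0.00159 = 45.8.
Set dH/dt = 0 with H > 0: 0.354 - 0.0157P = 0, so P* = 0.354/0.0157 = 22.5.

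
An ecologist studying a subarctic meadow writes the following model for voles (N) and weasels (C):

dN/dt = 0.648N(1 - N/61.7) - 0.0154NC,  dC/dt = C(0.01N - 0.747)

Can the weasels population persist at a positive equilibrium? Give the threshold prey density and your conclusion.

Threshold N = 74.7; K < 74.7, so no, the predator goes extinct.

The predator equation gives dC/dt > 0 only when N > 0.747/0.01 = 74.7.
Without the predator, N → K = 61.7. Since 61.7 < 74.7, the predator cannot invade.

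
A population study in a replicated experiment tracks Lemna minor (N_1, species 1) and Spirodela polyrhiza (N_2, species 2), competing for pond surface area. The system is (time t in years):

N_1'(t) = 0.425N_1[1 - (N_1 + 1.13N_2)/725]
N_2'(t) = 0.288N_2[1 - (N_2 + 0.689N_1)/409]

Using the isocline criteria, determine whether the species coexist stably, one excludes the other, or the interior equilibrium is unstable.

species 1 excludes species 2

Compare the nullcline intercepts: K1/α12 = 725/1.13 = 642 > K2 = 409; K2/α21 = 409/0.689 = 594 < K1 = 725.
Since the inequalities point opposite ways, species 1 can invade but species 2 cannot.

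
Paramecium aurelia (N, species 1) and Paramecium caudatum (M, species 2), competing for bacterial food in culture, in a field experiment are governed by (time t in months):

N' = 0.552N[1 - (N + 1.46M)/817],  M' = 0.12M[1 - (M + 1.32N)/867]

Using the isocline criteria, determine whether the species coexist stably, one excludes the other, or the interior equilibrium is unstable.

Compare the nullcline intercepts: K1/α12 = 817/1.46 = 560 < K2 = 867; K2/α21 = 867/1.32 = 657 < K1 = 817.
Since both are reversed, neither can invade when rare; the interior point is a saddle.

unstable coexistence (outcome depends on initial conditions)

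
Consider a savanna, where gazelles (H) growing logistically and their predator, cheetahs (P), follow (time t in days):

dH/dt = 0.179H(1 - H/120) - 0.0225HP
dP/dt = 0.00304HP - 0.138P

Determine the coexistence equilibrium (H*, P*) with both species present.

From dP/dt = 0 with P > 0: 0.00304H* = 0.138, so H* = 45.4.
Substitute into dH/dt = 0: 0.179(1 - 45.4/120) = 0.0225P*.
The bracket is 0.622, giving P* = 0.111/0.0225 = 4.95.

H* ≈ 45.4, P* ≈ 4.95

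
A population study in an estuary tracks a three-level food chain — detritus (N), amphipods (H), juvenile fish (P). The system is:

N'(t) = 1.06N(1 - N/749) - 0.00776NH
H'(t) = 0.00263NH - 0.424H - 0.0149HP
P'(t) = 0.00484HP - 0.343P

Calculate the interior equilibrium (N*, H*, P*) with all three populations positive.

N* ≈ 360, H* ≈ 70.9, P* ≈ 35.2

From dP/dt = 0: 0.00484H* = 0.343, so H* = 70.9.
From dN/dt = 0: 1.06(1 - N*/749) = 0.00776·70.9, giving N* = 749·(1 - 0.519) = 360.
From dH/dt = 0: 0.00263·360 - 0.424 = 0.0149P*, so P* = 0.524/0.0149 = 35.2.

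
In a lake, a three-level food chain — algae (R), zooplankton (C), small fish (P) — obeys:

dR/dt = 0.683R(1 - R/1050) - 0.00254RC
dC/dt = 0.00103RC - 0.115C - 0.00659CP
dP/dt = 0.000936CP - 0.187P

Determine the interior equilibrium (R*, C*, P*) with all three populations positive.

From dP/dt = 0: 0.000936C* = 0.187, so C* = 200.
From dR/dt = 0: 0.683(1 - R*/1050) = 0.00254·200, giving R* = 1050·(1 - 0.743) = 270.
From dC/dt = 0: 0.00103·270 - 0.115 = 0.00659P*, so P* = 0.163/0.00659 = 24.7.

R* ≈ 270, C* ≈ 200, P* ≈ 24.7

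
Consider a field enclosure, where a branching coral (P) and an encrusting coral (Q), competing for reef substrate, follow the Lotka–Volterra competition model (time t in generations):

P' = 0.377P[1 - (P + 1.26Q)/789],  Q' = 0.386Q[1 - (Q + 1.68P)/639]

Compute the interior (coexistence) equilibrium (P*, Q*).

P* ≈ 14.5, Q* ≈ 615

Setting both brackets to zero gives the nullclines P + 1.26Q = 789 and 1.68P + Q = 639.
Substituting Q = 639 - 1.68P into the first: P(1 - 1.26·1.68) = 789 - 1.26·639.
So P* = -16.1/-1.12 = 14.5, and then Q* = 639 - 1.68·14.5 = 615.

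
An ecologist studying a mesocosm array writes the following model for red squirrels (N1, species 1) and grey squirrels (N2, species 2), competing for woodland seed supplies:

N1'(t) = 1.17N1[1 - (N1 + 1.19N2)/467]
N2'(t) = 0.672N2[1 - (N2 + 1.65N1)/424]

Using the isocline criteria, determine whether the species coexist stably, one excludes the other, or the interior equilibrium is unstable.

unstable coexistence (outcome depends on initial conditions)

Compare the nullcline intercepts: K1/α12 = 467/1.19 = 392 < K2 = 424; K2/α21 = 424/1.65 = 257 < K1 = 467.
Since both are reversed, neither can invade when rare; the interior point is a saddle.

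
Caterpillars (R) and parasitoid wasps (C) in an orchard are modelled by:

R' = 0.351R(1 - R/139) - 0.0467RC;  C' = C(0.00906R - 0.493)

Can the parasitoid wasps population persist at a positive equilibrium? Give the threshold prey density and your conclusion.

Threshold R = 54.4; K > 54.4, so yes, the predator persists.

The predator equation gives dC/dt > 0 only when R > 0.493/0.00906 = 54.4.
Without the predator, R → K = 139. Since 139 > 54.4, the predator can invade and persist.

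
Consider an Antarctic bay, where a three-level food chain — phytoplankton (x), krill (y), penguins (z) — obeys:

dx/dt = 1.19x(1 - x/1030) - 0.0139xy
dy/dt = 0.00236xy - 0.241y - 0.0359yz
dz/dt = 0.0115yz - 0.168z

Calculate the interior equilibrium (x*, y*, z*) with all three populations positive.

x* ≈ 854, y* ≈ 14.6, z* ≈ 49.4

From dz/dt = 0: 0.0115y* = 0.168, so y* = 14.6.
From dx/dt = 0: 1.19(1 - x*/1030) = 0.0139·14.6, giving x* = 1030·(1 - 0.171) = 854.
From dy/dt = 0: 0.00236·854 - 0.241 = 0.0359z*, so z* = 1.78/0.0359 = 49.4.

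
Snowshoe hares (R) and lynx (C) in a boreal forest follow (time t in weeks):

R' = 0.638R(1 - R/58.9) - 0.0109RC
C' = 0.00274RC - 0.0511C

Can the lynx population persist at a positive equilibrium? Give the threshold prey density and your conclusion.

Threshold R = 18.6; K > 18.6, so yes, the predator persists.

The predator equation gives dC/dt > 0 only when R > 0.0511/0.00274 = 18.6.
Without the predator, R → K = 58.9. Since 58.9 > 18.6, the predator can invade and persist.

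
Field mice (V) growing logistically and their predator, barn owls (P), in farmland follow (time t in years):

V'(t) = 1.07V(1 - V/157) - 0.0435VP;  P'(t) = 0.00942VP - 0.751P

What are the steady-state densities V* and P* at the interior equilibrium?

From dP/dt = 0 with P > 0: 0.00942V* = 0.751, so V* = 79.7.
Substitute into dV/dt = 0: 1.07(1 - 79.7/157) = 0.0435P*.
The bracket is 0.492, giving P* = 0.527/0.0435 = 12.1.

V* ≈ 79.7, P* ≈ 12.1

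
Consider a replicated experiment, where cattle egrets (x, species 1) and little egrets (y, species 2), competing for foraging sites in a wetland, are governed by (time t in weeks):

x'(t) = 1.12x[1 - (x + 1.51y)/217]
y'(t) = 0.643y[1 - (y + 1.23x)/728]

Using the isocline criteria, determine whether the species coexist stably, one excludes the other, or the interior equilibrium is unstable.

Compare the nullcline intercepts: K1/α12 = 217/1.51 = 144 < K2 = 728; K2/α21 = 728/1.23 = 592 > K1 = 217.
Since the inequalities point opposite ways, species 2 can invade but species 1 cannot.

species 2 excludes species 1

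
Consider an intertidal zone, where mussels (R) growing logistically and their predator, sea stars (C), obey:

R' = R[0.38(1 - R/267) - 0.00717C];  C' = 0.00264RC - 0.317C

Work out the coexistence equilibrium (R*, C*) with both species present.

R* ≈ 120, C* ≈ 29.2

From dC/dt = 0 with C > 0: 0.00264R* = 0.317, so R* = 120.
Substitute into dR/dt = 0: 0.38(1 - 120/267) = 0.00717C*.
The bracket is 0.55, giving C* = 0.209/0.00717 = 29.2.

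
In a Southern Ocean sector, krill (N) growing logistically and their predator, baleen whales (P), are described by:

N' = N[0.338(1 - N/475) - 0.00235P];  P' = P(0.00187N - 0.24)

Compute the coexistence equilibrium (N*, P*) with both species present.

From dP/dt = 0 with P > 0: 0.00187N* = 0.24, so N* = 128.
Substitute into dN/dt = 0: 0.338(1 - 128/475) = 0.00235P*.
The bracket is 0.73, giving P* = 0.247/0.00235 = 105.

N* ≈ 128, P* ≈ 105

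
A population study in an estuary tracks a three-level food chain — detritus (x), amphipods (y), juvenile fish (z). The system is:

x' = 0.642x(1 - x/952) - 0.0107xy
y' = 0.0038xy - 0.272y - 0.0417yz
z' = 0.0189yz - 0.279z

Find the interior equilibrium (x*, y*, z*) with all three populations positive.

x* ≈ 718, y* ≈ 14.8, z* ≈ 58.9

From dz/dt = 0: 0.0189y* = 0.279, so y* = 14.8.
From dx/dt = 0: 0.642(1 - x*/952) = 0.0107·14.8, giving x* = 952·(1 - 0.246) = 718.
From dy/dt = 0: 0.0038·718 - 0.272 = 0.0417z*, so z* = 2.46/0.0417 = 58.9.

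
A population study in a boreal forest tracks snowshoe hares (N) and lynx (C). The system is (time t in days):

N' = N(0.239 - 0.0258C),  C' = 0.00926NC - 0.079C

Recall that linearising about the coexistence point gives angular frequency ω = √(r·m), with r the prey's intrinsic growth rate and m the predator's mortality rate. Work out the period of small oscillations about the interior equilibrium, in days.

Here r = 0.239 and m = 0.079, so r·m = 0.0189.
ω = √0.0189 = 0.137 per day, hence T = 2π/ω ≈ 45.7 days.

T ≈ 45.7 days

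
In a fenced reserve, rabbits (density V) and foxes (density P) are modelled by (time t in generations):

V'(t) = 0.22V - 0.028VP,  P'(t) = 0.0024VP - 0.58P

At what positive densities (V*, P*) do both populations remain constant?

Set dP/dt = 0 with P > 0: 0.0024V - 0.58 = 0, so V* = 0.58/0.0024 = 242.
Set dV/dt = 0 with V > 0: 0.22 - 0.028P = 0, so P* = 0.22/0.028 = 7.86.

V* ≈ 242, P* ≈ 7.86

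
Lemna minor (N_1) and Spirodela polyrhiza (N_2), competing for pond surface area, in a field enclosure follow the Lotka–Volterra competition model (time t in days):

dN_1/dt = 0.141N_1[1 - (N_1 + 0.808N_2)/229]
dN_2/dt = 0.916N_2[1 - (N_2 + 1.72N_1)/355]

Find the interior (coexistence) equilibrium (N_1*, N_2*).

N_1* ≈ 148, N_2* ≈ 99.8

Setting both brackets to zero gives the nullclines N_1 + 0.808N_2 = 229 and 1.72N_1 + N_2 = 355.
Substituting N_2 = 355 - 1.72N_1 into the first: N_1(1 - 0.808·1.72) = 229 - 0.808·355.
So N_1* = -57.8/-0.39 = 148, and then N_2* = 355 - 1.72·148 = 99.8.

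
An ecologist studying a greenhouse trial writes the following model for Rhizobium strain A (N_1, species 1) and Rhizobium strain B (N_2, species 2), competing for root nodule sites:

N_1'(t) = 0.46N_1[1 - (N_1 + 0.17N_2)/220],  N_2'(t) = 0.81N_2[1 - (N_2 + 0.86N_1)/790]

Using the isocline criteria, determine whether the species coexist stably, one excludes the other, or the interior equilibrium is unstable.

Compare the nullcline intercepts: K1/α12 = 220/0.17 = 1290 > K2 = 790; K2/α21 = 790/0.86 = 919 > K1 = 220.
Since both inequalities hold, each species can invade when rare, so the interior equilibrium is stable.

stable coexistence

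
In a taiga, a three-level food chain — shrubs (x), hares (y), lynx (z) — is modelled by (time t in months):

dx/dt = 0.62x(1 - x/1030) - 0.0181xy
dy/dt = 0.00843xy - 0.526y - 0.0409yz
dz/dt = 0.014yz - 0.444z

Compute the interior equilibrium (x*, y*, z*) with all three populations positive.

From dz/dt = 0: 0.014y* = 0.444, so y* = 31.7.
From dx/dt = 0: 0.62(1 - x*/1030) = 0.0181·31.7, giving x* = 1030·(1 - 0.926) = 76.4.
From dy/dt = 0: 0.00843·76.4 - 0.526 = 0.0409z*, so z* = 0.118/0.0409 = 2.88.

x* ≈ 76.4, y* ≈ 31.7, z* ≈ 2.88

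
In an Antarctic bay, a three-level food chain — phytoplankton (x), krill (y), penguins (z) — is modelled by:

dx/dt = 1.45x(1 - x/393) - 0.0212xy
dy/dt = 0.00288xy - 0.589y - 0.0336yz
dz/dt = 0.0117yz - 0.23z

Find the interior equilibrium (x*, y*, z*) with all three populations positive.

x* ≈ 280, y* ≈ 19.7, z* ≈ 6.47

From dz/dt = 0: 0.0117y* = 0.23, so y* = 19.7.
From dx/dt = 0: 1.45(1 - x*/393) = 0.0212·19.7, giving x* = 393·(1 - 0.287) = 280.
From dy/dt = 0: 0.00288·280 - 0.589 = 0.0336z*, so z* = 0.218/0.0336 = 6.47.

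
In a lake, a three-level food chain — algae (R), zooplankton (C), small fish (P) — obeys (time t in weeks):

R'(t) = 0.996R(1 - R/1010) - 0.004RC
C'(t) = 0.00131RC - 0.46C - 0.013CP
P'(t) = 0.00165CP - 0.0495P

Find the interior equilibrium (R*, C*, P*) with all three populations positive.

R* ≈ 888, C* ≈ 30, P* ≈ 54.1

From dP/dt = 0: 0.00165C* = 0.0495, so C* = 30.
From dR/dt = 0: 0.996(1 - R*/1010) = 0.004·30, giving R* = 1010·(1 - 0.12) = 888.
From dC/dt = 0: 0.00131·888 - 0.46 = 0.013P*, so P* = 0.704/0.013 = 54.1.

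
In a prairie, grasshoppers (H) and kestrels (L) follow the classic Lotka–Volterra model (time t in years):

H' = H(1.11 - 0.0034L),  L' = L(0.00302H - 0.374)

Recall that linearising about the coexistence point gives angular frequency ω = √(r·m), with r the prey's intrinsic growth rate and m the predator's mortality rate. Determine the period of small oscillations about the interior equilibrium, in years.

T ≈ 9.75 years

Here r = 1.11 and m = 0.374, so r·m = 0.415.
ω = √0.415 = 0.644 per year, hence T = 2π/ω ≈ 9.75 years.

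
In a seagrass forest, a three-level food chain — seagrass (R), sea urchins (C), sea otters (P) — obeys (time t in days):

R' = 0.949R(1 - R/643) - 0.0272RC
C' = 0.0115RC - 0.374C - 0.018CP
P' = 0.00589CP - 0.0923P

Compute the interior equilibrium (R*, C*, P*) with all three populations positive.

From dP/dt = 0: 0.00589C* = 0.0923, so C* = 15.7.
From dR/dt = 0: 0.949(1 - R*/643) = 0.0272·15.7, giving R* = 643·(1 - 0.449) = 354.
From dC/dt = 0: 0.0115·354 - 0.374 = 0.018P*, so P* = 3.7/0.018 = 206.

R* ≈ 354, C* ≈ 15.7, P* ≈ 206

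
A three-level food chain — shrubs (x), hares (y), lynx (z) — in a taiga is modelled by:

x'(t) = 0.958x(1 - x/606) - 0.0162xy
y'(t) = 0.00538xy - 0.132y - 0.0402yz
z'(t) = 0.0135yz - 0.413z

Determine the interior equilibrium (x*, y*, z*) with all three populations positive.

From dz/dt = 0: 0.0135y* = 0.413, so y* = 30.6.
From dx/dt = 0: 0.958(1 - x*/606) = 0.0162·30.6, giving x* = 606·(1 - 0.517) = 292.
From dy/dt = 0: 0.00538·292 - 0.132 = 0.0402z*, so z* = 1.44/0.0402 = 35.9.

x* ≈ 292, y* ≈ 30.6, z* ≈ 35.9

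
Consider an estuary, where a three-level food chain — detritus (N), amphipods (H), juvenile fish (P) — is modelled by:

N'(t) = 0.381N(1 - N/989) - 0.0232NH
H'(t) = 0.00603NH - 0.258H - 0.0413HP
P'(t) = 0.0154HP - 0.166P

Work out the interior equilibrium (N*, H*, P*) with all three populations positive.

From dP/dt = 0: 0.0154H* = 0.166, so H* = 10.8.
From dN/dt = 0: 0.381(1 - N*/989) = 0.0232·10.8, giving N* = 989·(1 - 0.656) = 340.
From dH/dt = 0: 0.00603·340 - 0.258 = 0.0413P*, so P* = 1.79/0.0413 = 43.4.

N* ≈ 340, H* ≈ 10.8, P* ≈ 43.4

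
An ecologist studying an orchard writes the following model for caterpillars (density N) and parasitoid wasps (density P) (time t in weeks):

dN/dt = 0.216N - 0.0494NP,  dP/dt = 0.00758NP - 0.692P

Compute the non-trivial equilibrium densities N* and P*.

N* ≈ 91.3, P* ≈ 4.37

Set dP/dt = 0 with P > 0: 0.00758N - 0.692 = 0, so N* = 0.692/0.00758 = 91.3.
Set dN/dt = 0 with N > 0: 0.216 - 0.0494P = 0, so P* = 0.216/0.0494 = 4.37.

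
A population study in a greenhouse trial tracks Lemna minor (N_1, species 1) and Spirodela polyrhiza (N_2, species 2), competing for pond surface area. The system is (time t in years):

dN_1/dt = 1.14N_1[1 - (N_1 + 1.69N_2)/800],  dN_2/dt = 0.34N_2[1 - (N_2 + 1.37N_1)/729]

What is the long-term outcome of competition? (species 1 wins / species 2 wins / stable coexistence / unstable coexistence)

Compare the nullcline intercepts: K1/α12 = 800/1.69 = 473 < K2 = 729; K2/α21 = 729/1.37 = 532 < K1 = 800.
Since both are reversed, neither can invade when rare; the interior point is a saddle.

unstable coexistence (outcome depends on initial conditions)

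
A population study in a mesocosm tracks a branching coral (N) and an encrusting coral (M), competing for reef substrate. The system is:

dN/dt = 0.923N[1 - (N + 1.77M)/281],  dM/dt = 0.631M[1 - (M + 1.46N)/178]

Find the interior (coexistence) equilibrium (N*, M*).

Setting both brackets to zero gives the nullclines N + 1.77M = 281 and 1.46N + M = 178.
Substituting M = 178 - 1.46N into the first: N(1 - 1.77·1.46) = 281 - 1.77·178.
So N* = -34.1/-1.58 = 21.5, and then M* = 178 - 1.46·21.5 = 147.

N* ≈ 21.5, M* ≈ 147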